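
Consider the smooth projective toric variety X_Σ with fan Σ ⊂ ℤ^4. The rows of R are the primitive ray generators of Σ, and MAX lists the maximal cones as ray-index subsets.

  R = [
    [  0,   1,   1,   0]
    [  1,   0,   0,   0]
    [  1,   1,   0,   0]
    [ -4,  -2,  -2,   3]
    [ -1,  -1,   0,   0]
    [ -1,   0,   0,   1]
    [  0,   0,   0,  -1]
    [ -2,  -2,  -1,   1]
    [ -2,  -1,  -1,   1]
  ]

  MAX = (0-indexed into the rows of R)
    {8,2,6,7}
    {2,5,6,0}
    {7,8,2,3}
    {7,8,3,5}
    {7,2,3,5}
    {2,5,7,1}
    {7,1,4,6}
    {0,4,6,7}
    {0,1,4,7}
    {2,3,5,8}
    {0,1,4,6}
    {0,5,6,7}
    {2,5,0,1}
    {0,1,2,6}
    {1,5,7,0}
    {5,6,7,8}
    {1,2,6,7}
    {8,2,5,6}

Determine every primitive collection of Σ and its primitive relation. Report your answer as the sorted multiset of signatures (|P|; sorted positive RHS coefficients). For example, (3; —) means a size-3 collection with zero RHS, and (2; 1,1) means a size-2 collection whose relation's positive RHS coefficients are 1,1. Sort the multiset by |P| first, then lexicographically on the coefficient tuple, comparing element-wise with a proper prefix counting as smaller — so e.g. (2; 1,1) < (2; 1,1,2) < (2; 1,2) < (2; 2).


14 collections generate NE(X_Σ); each relation:

  {2,4}:  v_{2} + v_{4} = 0  so sig = (2; —)
  {1,8}:  v_{1} + v_{8} = v_{2} + v_{7}  so sig = (2; 1,1)
  {4,5}:  v_{4} + v_{5} = v_{0} + v_{7}  so sig = (2; 1,1)
  {3,4}:  v_{3} + v_{4} = v_{5} + v_{7} + v_{8}  so sig = (2; 1,1,1)
  {4,8}:  v_{4} + v_{8} = v_{5} + v_{6} + v_{7}  so sig = (2; 1,1,1)
  {0,3}:  v_{0} + v_{3} = 2·v_{5} + v_{8}  so sig = (2; 1,2)
  {0,8}:  v_{0} + v_{8} = 2·v_{5} + v_{6}  so sig = (2; 1,2)
  {1,3}:  v_{1} + v_{3} = 2·v_{2} + v_{5} + 2·v_{7}  so sig = (2; 1,2,2)
  {3,6}:  v_{3} + v_{6} = 2·v_{8}  so sig = (2; 2)
  {1,5,6}:  v_{1} + v_{5} + v_{6} = 0  so sig = (3; —)
  {0,2,7}:  v_{0} + v_{2} + v_{7} = v_{5}  so sig = (3; 1)
  {0,1,6,7}:  v_{0} + v_{1} + v_{6} + v_{7} = v_{4}  so sig = (4; 1)
  {2,5,6,7}:  v_{2} + v_{5} + v_{6} + v_{7} = v_{8}  so sig = (4; 1)
  {2,5,7,8}:  v_{2} + v_{5} + v_{7} + v_{8} = v_{3}  so sig = (4; 1)

Signatures (|P|; sorted positive RHS coefficients), sorted:
    (2; —)
    (2; 1,1)
    (2; 1,1)
    (2; 1,1,1)
    (2; 1,1,1)
    (2; 1,2)
    (2; 1,2)
    (2; 1,2,2)
    (2; 2)
    (3; —)
    (3; 1)
    (4; 1)
    (4; 1)
    (4; 1)


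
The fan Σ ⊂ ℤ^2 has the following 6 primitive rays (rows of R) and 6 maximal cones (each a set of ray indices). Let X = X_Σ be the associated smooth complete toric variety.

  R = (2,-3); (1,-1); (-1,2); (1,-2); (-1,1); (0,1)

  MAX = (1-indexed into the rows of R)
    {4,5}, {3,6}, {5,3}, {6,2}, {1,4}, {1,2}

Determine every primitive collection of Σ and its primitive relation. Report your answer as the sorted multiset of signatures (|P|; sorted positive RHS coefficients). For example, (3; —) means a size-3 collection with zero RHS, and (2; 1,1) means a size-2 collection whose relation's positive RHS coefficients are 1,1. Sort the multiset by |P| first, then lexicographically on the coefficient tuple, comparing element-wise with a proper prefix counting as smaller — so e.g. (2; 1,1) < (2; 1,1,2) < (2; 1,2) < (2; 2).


Δ(Σ) — 6 vertices, 9 min non-faces:

  P={2,5}:  v_{2} + v_{5} = 0  →  sig = (2; —)
  P={3,4}:  v_{3} + v_{4} = 0  →  sig = (2; —)
  P={1,3}:  v_{1} + v_{3} = v_{2}  →  sig = (2; 1)
  P={1,5}:  v_{1} + v_{5} = v_{4}  →  sig = (2; 1)
  P={2,3}:  v_{2} + v_{3} = v_{6}  →  sig = (2; 1)
  P={2,4}:  v_{2} + v_{4} = v_{1}  →  sig = (2; 1)
  P={4,6}:  v_{4} + v_{6} = v_{2}  →  sig = (2; 1)
  P={5,6}:  v_{5} + v_{6} = v_{3}  →  sig = (2; 1)
  P={1,6}:  v_{1} + v_{6} = 2·v_{2}  →  sig = (2; 2)

Hence PRS(X_Σ) =
    (2; —)
    (2; —)
    (2; 1)
    (2; 1)
    (2; 1)
    (2; 1)
    (2; 1)
    (2; 1)
    (2; 2)


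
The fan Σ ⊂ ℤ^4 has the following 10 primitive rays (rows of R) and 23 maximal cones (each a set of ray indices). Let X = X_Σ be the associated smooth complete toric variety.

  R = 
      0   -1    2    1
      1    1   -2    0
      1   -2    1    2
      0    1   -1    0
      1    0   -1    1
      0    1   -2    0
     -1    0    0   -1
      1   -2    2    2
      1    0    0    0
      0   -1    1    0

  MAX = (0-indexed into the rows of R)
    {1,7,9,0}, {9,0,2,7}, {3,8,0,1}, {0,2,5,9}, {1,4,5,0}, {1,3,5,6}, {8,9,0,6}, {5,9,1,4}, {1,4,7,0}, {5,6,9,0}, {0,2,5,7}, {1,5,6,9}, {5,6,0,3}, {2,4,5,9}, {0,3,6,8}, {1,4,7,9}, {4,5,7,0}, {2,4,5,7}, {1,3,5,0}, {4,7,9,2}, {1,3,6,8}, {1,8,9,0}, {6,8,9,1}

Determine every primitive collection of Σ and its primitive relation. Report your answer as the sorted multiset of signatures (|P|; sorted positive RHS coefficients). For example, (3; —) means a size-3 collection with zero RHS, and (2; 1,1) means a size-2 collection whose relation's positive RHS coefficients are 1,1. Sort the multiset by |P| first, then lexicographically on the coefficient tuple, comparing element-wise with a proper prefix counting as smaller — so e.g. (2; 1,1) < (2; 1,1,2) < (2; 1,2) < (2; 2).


Primitive collections (18):

  • {3,9}:  v_{3} + v_{9} = 0 ; sig = (2; —)
  • {5,8}:  v_{5} + v_{8} = v_{1} ; sig = (2; 1)
  • {2,3}:  v_{2} + v_{3} = v_{5} + v_{7} ; sig = (2; 1,1)
  • {3,7}:  v_{3} + v_{7} = v_{0} + v_{4} ; sig = (2; 1,1)
  • {4,6}:  v_{4} + v_{6} = v_{5} + v_{9} ; sig = (2; 1,1)
  • {2,8}:  v_{2} + v_{8} = v_{1} + v_{7} + v_{9} ; sig = (2; 1,1,1)
  • {3,4}:  v_{3} + v_{4} = v_{0} + v_{1} + v_{5} ; sig = (2; 1,1,1)
  • {4,8}:  v_{4} + v_{8} = v_{0} + 2·v_{1} + v_{9} ; sig = (2; 1,1,2)
  • {6,7}:  v_{6} + v_{7} = v_{0} + v_{5} + 2·v_{9} ; sig = (2; 1,1,2)
  • {1,2}:  v_{1} + v_{2} = 2·v_{4} + v_{9} ; sig = (2; 1,2)
  • {2,6}:  v_{2} + v_{6} = v_{0} + 2·v_{5} + 3·v_{9} ; sig = (2; 1,2,3)
  • {7,8}:  v_{7} + v_{8} = 2·v_{0} + 2·v_{1} + 2·v_{9} ; sig = (2; 2,2,2)
  • {0,1,6}:  v_{0} + v_{1} + v_{6} = 0 ; sig = (3; —)
  • {0,4,9}:  v_{0} + v_{4} + v_{9} = v_{7} ; sig = (3; 1)
  • {5,7,9}:  v_{5} + v_{7} + v_{9} = v_{2} ; sig = (3; 1)
  • {0,2,4}:  v_{0} + v_{2} + v_{4} = v_{5} + 2·v_{7} ; sig = (3; 1,2)
  • {1,5,7}:  v_{1} + v_{5} + v_{7} = 2·v_{4} ; sig = (3; 2)
  • {0,1,5,9}:  v_{0} + v_{1} + v_{5} + v_{9} = v_{4} ; sig = (4; 1)

so the primitive-relation signature multiset is
[(2; —), (2; 1), (2; 1,1), (2; 1,1), (2; 1,1), (2; 1,1,1), (2; 1,1,1), (2; 1,1,2), (2; 1,1,2), (2; 1,2), (2; 1,2,3), (2; 2,2,2), (3; —), (3; 1), (3; 1), (3; 1,2), (3; 2), (4; 1)]


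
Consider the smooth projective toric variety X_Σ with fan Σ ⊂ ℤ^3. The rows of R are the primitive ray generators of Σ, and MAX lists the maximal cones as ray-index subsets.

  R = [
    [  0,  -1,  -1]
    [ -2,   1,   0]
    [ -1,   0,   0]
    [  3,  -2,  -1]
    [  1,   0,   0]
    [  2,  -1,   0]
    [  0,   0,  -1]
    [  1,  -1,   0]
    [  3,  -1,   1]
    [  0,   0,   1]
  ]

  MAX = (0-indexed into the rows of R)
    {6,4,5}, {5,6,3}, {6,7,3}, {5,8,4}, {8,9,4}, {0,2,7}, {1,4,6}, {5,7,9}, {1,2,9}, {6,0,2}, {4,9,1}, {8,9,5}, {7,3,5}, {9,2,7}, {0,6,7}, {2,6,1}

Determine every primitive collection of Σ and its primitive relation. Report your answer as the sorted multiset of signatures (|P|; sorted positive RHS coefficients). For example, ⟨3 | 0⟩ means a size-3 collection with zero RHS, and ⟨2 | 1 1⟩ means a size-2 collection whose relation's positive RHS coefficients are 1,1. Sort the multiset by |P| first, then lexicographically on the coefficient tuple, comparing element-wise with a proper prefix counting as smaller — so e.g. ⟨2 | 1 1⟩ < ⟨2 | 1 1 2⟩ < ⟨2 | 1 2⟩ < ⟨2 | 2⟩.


24 collections generate NE(X_Σ); each relation:

  {1,5}:  v_{1} + v_{5} = 0  ⇒ sig = ⟨2 | 0⟩
  {2,4}:  v_{2} + v_{4} = 0  ⇒ sig = ⟨2 | 0⟩
  {6,9}:  v_{6} + v_{9} = 0  ⇒ sig = ⟨2 | 0⟩
  {1,7}:  v_{1} + v_{7} = v_{2}  ⇒ sig = ⟨2 | 1⟩
  {2,5}:  v_{2} + v_{5} = v_{7}  ⇒ sig = ⟨2 | 1⟩
  {4,7}:  v_{4} + v_{7} = v_{5}  ⇒ sig = ⟨2 | 1⟩
  {0,4}:  v_{0} + v_{4} = v_{6} + v_{7}  ⇒ sig = ⟨2 | 1 1⟩
  {0,8}:  v_{0} + v_{8} = v_{5} + v_{7}  ⇒ sig = ⟨2 | 1 1⟩
  {0,9}:  v_{0} + v_{9} = v_{2} + v_{7}  ⇒ sig = ⟨2 | 1 1⟩
  {1,3}:  v_{1} + v_{3} = v_{6} + v_{7}  ⇒ sig = ⟨2 | 1 1⟩
  {1,8}:  v_{1} + v_{8} = v_{4} + v_{9}  ⇒ sig = ⟨2 | 1 1⟩
  {2,8}:  v_{2} + v_{8} = v_{5} + v_{9}  ⇒ sig = ⟨2 | 1 1⟩
  {3,9}:  v_{3} + v_{9} = v_{5} + v_{7}  ⇒ sig = ⟨2 | 1 1⟩
  {6,8}:  v_{6} + v_{8} = v_{4} + v_{5}  ⇒ sig = ⟨2 | 1 1⟩
  {0,1}:  v_{0} + v_{1} = 2·v_{2} + v_{6}  ⇒ sig = ⟨2 | 1 2⟩
  {0,5}:  v_{0} + v_{5} = v_{6} + 2·v_{7}  ⇒ sig = ⟨2 | 1 2⟩
  {2,3}:  v_{2} + v_{3} = v_{6} + 2·v_{7}  ⇒ sig = ⟨2 | 1 2⟩
  {3,4}:  v_{3} + v_{4} = 2·v_{5} + v_{6}  ⇒ sig = ⟨2 | 1 2⟩
  {7,8}:  v_{7} + v_{8} = 2·v_{5} + v_{9}  ⇒ sig = ⟨2 | 1 2⟩
  {0,3}:  v_{0} + v_{3} = 2·v_{6} + 3·v_{7}  ⇒ sig = ⟨2 | 2 3⟩
  {3,8}:  v_{3} + v_{8} = 3·v_{5}  ⇒ sig = ⟨2 | 3⟩
  {2,6,7}:  v_{2} + v_{6} + v_{7} = v_{0}  ⇒ sig = ⟨3 | 1⟩
  {4,5,9}:  v_{4} + v_{5} + v_{9} = v_{8}  ⇒ sig = ⟨3 | 1⟩
  {5,6,7}:  v_{5} + v_{6} + v_{7} = v_{3}  ⇒ sig = ⟨3 | 1⟩

so the primitive-relation signature multiset is
{ ⟨2 | 0⟩ ×3,  ⟨2 | 1⟩ ×3,  ⟨2 | 1 1⟩ ×8,  ⟨2 | 1 2⟩ ×5,  ⟨2 | 2 3⟩,  ⟨2 | 3⟩,  ⟨3 | 1⟩ ×3 }


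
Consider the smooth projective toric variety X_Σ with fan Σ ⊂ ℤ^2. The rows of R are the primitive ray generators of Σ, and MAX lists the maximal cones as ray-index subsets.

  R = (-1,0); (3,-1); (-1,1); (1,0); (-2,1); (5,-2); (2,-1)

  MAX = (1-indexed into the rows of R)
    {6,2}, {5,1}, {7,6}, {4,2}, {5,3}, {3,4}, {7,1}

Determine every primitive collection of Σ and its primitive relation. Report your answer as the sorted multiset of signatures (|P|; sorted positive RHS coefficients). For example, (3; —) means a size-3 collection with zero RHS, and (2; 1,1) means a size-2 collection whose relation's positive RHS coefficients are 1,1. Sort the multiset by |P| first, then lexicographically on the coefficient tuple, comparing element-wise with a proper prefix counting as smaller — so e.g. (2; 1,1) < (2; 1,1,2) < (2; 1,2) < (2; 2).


|primitive collections| = 14. Relations:

  P={1,4}:  v_{1} + v_{4} = 0 — sig = (2; —)
  P={5,7}:  v_{5} + v_{7} = 0 — sig = (2; —)
  P={1,2}:  v_{1} + v_{2} = v_{7} — sig = (2; 1)
  P={1,3}:  v_{1} + v_{3} = v_{5} — sig = (2; 1)
  P={2,5}:  v_{2} + v_{5} = v_{4} — sig = (2; 1)
  P={2,7}:  v_{2} + v_{7} = v_{6} — sig = (2; 1)
  P={3,7}:  v_{3} + v_{7} = v_{4} — sig = (2; 1)
  P={4,5}:  v_{4} + v_{5} = v_{3} — sig = (2; 1)
  P={4,7}:  v_{4} + v_{7} = v_{2} — sig = (2; 1)
  P={5,6}:  v_{5} + v_{6} = v_{2} — sig = (2; 1)
  P={3,6}:  v_{3} + v_{6} = v_{2} + v_{4} — sig = (2; 1,1)
  P={1,6}:  v_{1} + v_{6} = 2·v_{7} — sig = (2; 2)
  P={2,3}:  v_{2} + v_{3} = 2·v_{4} — sig = (2; 2)
  P={4,6}:  v_{4} + v_{6} = 2·v_{2} — sig = (2; 2)

Hence PRS(X_Σ) =
    (2; —)
    (2; —)
    (2; 1)
    (2; 1)
    (2; 1)
    (2; 1)
    (2; 1)
    (2; 1)
    (2; 1)
    (2; 1)
    (2; 1,1)
    (2; 2)
    (2; 2)
    (2; 2)


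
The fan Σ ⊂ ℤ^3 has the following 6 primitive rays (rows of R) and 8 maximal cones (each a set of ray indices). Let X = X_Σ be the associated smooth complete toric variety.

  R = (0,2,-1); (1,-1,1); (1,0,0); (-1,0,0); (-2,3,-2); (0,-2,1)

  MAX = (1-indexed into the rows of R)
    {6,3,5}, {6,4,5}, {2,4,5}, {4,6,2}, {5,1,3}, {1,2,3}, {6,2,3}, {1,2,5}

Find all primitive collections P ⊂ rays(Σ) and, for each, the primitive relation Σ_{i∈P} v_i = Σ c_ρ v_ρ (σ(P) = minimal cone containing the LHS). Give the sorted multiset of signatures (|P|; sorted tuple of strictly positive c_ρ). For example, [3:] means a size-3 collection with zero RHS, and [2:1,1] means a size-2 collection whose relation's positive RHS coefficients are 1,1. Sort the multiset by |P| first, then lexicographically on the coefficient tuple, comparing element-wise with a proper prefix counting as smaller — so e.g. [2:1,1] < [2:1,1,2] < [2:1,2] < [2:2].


Σ has 5 primitive collections:

  {1,6}:  v_{1} + v_{6} = 0 ; sig = [2:]
  {3,4}:  v_{3} + v_{4} = 0 ; sig = [2:]
  {1,4}:  v_{1} + v_{4} = v_{2} + v_{5} ; sig = [2:1,1]
  {2,3,5}:  v_{2} + v_{3} + v_{5} = v_{1} ; sig = [3:1]
  {2,5,6}:  v_{2} + v_{5} + v_{6} = v_{4} ; sig = [3:1]

so the primitive-relation signature multiset is
{ [2:] ×2,  [2:1,1],  [3:1] ×2 }


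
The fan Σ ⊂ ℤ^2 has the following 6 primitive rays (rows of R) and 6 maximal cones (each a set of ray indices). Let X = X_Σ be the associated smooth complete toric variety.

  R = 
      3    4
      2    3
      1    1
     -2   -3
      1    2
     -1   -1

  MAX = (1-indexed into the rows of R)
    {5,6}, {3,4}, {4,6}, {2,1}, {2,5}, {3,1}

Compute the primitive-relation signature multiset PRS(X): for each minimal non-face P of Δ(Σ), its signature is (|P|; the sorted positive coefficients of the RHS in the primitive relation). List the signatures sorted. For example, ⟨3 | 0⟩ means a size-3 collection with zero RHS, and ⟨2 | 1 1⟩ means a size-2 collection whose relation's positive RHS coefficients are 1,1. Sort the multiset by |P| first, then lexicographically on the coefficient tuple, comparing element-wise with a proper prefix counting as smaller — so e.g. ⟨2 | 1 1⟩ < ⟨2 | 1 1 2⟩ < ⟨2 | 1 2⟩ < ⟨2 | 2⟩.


9 minimal non-faces of Δ(Σ) (on 6 rays):

  • {2,4}:  v_{2} + v_{4} = 0  ⇒ sig = ⟨2 | 0⟩
  • {3,6}:  v_{3} + v_{6} = 0  ⇒ sig = ⟨2 | 0⟩
  • {1,4}:  v_{1} + v_{4} = v_{3}  ⇒ sig = ⟨2 | 1⟩
  • {1,6}:  v_{1} + v_{6} = v_{2}  ⇒ sig = ⟨2 | 1⟩
  • {2,3}:  v_{2} + v_{3} = v_{1}  ⇒ sig = ⟨2 | 1⟩
  • {2,6}:  v_{2} + v_{6} = v_{5}  ⇒ sig = ⟨2 | 1⟩
  • {3,5}:  v_{3} + v_{5} = v_{2}  ⇒ sig = ⟨2 | 1⟩
  • {4,5}:  v_{4} + v_{5} = v_{6}  ⇒ sig = ⟨2 | 1⟩
  • {1,5}:  v_{1} + v_{5} = 2·v_{2}  ⇒ sig = ⟨2 | 2⟩

Signatures (|P|; sorted positive RHS coefficients), sorted:
{ ⟨2 | 0⟩ ×2,  ⟨2 | 1⟩ ×6,  ⟨2 | 2⟩ }


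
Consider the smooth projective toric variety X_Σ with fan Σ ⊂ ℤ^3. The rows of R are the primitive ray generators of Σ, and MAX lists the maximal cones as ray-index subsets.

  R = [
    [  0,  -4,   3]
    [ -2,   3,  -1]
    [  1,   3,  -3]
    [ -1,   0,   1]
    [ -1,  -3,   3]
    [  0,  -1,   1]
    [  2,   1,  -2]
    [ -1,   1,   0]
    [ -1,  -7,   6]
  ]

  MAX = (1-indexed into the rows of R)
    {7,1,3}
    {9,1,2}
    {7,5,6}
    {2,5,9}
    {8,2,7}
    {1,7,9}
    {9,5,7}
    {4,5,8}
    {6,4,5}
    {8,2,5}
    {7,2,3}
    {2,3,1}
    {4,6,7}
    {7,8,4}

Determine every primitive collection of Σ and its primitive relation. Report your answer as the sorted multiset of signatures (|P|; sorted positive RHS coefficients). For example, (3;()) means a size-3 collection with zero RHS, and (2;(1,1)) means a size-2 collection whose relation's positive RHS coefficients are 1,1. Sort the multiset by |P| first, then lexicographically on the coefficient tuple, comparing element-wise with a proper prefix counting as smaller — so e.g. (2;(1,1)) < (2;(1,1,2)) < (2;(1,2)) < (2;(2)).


Σ has 20 primitive collections:

  • {3,5}:  v_{3} + v_{5} = 0  ⟹  sig = (2;())
  • {1,5}:  v_{1} + v_{5} = v_{9}  ⟹  sig = (2;(1))
  • {1,8}:  v_{1} + v_{8} = v_{5}  ⟹  sig = (2;(1))
  • {3,9}:  v_{3} + v_{9} = v_{1}  ⟹  sig = (2;(1))
  • {6,8}:  v_{6} + v_{8} = v_{4}  ⟹  sig = (2;(1))
  • {1,4}:  v_{1} + v_{4} = v_{5} + v_{6}  ⟹  sig = (2;(1,1))
  • {3,6}:  v_{3} + v_{6} = v_{7} + v_{8}  ⟹  sig = (2;(1,1))
  • {3,8}:  v_{3} + v_{8} = v_{2} + v_{7}  ⟹  sig = (2;(1,1))
  • {1,6}:  v_{1} + v_{6} = 2·v_{5} + v_{7}  ⟹  sig = (2;(1,2))
  • {3,4}:  v_{3} + v_{4} = v_{7} + 2·v_{8}  ⟹  sig = (2;(1,2))
  • {4,9}:  v_{4} + v_{9} = 2·v_{5} + v_{6}  ⟹  sig = (2;(1,2))
  • {6,9}:  v_{6} + v_{9} = 3·v_{5} + v_{7}  ⟹  sig = (2;(1,3))
  • {2,6}:  v_{2} + v_{6} = 2·v_{8}  ⟹  sig = (2;(2))
  • {8,9}:  v_{8} + v_{9} = 2·v_{5}  ⟹  sig = (2;(2))
  • {2,4}:  v_{2} + v_{4} = 3·v_{8}  ⟹  sig = (2;(3))
  • {1,2,7}:  v_{1} + v_{2} + v_{7} = 0  ⟹  sig = (3;())
  • {2,5,7}:  v_{2} + v_{5} + v_{7} = v_{8}  ⟹  sig = (3;(1))
  • {2,7,9}:  v_{2} + v_{7} + v_{9} = v_{5}  ⟹  sig = (3;(1))
  • {5,7,8}:  v_{5} + v_{7} + v_{8} = v_{6}  ⟹  sig = (3;(1))
  • {4,5,7}:  v_{4} + v_{5} + v_{7} = 2·v_{6}  ⟹  sig = (3;(2))

so the primitive-relation signature multiset is
[(2;()), (2;(1)), (2;(1)), (2;(1)), (2;(1)), (2;(1,1)), (2;(1,1)), (2;(1,1)), (2;(1,2)), (2;(1,2)), (2;(1,2)), (2;(1,3)), (2;(2)), (2;(2)), (2;(3)), (3;()), (3;(1)), (3;(1)), (3;(1)), (3;(2))]


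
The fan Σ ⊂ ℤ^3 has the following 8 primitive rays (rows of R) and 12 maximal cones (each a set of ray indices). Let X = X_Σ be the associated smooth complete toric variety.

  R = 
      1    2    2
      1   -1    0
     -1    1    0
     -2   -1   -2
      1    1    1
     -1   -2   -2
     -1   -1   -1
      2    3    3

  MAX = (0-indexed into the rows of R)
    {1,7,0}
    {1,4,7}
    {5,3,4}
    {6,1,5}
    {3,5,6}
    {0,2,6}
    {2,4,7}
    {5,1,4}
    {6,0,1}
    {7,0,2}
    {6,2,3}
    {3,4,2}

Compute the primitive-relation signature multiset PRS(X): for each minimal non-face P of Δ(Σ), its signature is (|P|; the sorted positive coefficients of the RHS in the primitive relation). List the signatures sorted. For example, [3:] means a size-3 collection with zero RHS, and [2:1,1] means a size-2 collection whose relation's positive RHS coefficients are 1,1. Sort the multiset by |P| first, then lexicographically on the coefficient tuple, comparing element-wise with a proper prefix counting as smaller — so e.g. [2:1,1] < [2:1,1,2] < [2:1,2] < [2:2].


Δ(Σ) — 8 vertices, 10 min non-faces:

  • {0,5}:  v_{0} + v_{5} = 0 ; sig = [2:]
  • {1,2}:  v_{1} + v_{2} = 0 ; sig = [2:]
  • {4,6}:  v_{4} + v_{6} = 0 ; sig = [2:]
  • {0,3}:  v_{0} + v_{3} = v_{2} ; sig = [2:1]
  • {0,4}:  v_{0} + v_{4} = v_{7} ; sig = [2:1]
  • {1,3}:  v_{1} + v_{3} = v_{5} ; sig = [2:1]
  • {2,5}:  v_{2} + v_{5} = v_{3} ; sig = [2:1]
  • {5,7}:  v_{5} + v_{7} = v_{4} ; sig = [2:1]
  • {6,7}:  v_{6} + v_{7} = v_{0} ; sig = [2:1]
  • {3,7}:  v_{3} + v_{7} = v_{2} + v_{4} ; sig = [2:1,1]

Sorted signature multiset PRS(X):
{ [2:] ×3,  [2:1] ×6,  [2:1,1] }


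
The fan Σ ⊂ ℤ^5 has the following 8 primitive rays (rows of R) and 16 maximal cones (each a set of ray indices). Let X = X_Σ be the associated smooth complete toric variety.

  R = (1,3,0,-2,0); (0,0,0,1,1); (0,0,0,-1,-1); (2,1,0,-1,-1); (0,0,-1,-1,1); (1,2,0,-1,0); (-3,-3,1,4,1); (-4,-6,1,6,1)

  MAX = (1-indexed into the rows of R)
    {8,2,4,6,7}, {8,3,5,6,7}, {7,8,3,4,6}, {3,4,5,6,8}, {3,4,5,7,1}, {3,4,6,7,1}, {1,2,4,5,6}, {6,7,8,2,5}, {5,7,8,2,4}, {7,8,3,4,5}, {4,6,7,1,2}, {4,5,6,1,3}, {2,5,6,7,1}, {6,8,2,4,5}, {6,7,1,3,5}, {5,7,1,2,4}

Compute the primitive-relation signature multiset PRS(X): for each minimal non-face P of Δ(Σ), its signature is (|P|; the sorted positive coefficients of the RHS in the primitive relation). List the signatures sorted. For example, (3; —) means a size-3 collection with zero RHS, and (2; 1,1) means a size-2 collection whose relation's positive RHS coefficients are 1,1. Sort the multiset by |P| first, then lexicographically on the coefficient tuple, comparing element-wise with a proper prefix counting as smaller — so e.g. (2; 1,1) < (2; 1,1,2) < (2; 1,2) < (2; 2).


|primitive collections| = 3. Relations:

  • {2,3}:  v_{2} + v_{3} = 0 ; sig = (2; —)
  • {1,8}:  v_{1} + v_{8} = v_{7} ; sig = (2; 1)
  • {4,5,6,7}:  v_{4} + v_{5} + v_{6} + v_{7} = v_{2} ; sig = (4; 1)

Sorted signature multiset PRS(X):
    (2; —)
    (2; 1)
    (4; 1)


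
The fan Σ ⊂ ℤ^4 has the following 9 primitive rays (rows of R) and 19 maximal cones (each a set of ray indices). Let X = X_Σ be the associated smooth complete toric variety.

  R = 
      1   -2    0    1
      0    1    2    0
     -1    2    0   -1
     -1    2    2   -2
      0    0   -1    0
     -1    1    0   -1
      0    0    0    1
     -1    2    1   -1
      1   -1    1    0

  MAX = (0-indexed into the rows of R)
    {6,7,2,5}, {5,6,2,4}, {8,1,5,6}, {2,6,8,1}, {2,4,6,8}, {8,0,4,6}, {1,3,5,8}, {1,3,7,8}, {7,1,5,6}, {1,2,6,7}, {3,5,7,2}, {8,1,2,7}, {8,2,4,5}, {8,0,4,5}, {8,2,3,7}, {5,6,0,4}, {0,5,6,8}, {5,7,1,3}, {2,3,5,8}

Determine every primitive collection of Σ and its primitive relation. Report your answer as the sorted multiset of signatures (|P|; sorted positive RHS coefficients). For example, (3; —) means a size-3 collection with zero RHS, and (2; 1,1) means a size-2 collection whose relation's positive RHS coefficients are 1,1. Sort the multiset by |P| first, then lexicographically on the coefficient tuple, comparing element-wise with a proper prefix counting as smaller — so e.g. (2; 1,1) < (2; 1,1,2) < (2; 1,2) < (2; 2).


The 14 primitive collections of Σ (r=9, n=4):

  P={0,2}:  v_{0} + v_{2} = 0 ; sig = (2; —)
  P={4,7}:  v_{4} + v_{7} = v_{2} ; sig = (2; 1)
  P={3,6}:  v_{3} + v_{6} = v_{1} + v_{5} ; sig = (2; 1,1)
  P={0,7}:  v_{0} + v_{7} = v_{5} + v_{6} + v_{8} ; sig = (2; 1,1,1)
  P={1,4}:  v_{1} + v_{4} = v_{2} + v_{6} + v_{8} ; sig = (2; 1,1,1)
  P={3,4}:  v_{3} + v_{4} = v_{2} + v_{5} + v_{8} ; sig = (2; 1,1,1)
  P={0,1}:  v_{0} + v_{1} = v_{5} + 2·v_{6} + 2·v_{8} ; sig = (2; 1,2,2)
  P={0,3}:  v_{0} + v_{3} = 2·v_{5} + v_{6} + 2·v_{8} ; sig = (2; 1,2,2)
  P={5,7,8}:  v_{5} + v_{7} + v_{8} = v_{3} ; sig = (3; 1)
  P={6,7,8}:  v_{6} + v_{7} + v_{8} = v_{1} ; sig = (3; 1)
  P={1,2,3}:  v_{1} + v_{2} + v_{3} = 3·v_{7} + v_{8} ; sig = (3; 1,3)
  P={1,2,5}:  v_{1} + v_{2} + v_{5} = 2·v_{7} ; sig = (3; 2)
  P={4,5,6,8}:  v_{4} + v_{5} + v_{6} + v_{8} = 0 ; sig = (4; —)
  P={2,5,6,8}:  v_{2} + v_{5} + v_{6} + v_{8} = v_{7} ; sig = (4; 1)

Sorted signature multiset PRS(X):
    (2; —)
    (2; 1)
    (2; 1,1)
    (2; 1,1,1)
    (2; 1,1,1)
    (2; 1,1,1)
    (2; 1,2,2)
    (2; 1,2,2)
    (3; 1)
    (3; 1)
    (3; 1,3)
    (3; 2)
    (4; —)
    (4; 1)


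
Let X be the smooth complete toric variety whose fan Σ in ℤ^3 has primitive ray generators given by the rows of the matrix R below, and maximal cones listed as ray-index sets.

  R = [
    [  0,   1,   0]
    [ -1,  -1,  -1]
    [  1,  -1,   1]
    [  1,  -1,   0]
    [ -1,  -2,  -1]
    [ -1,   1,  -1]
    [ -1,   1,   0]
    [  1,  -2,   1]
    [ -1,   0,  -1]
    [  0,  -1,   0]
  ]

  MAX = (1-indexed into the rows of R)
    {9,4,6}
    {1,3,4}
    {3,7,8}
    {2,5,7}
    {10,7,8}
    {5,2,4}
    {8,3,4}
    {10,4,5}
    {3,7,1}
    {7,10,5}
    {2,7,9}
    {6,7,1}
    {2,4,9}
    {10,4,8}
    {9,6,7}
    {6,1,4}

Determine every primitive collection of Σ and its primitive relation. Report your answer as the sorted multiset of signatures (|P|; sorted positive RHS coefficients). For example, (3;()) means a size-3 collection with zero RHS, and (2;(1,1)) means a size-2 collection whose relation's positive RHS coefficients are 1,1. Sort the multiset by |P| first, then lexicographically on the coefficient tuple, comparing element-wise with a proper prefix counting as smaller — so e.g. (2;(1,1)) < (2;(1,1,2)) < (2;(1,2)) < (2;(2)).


The 21 primitive collections of Σ (r=10, n=3):

  • {1,10}:  v_{1} + v_{10} = 0  ⇒ sig = (2;())
  • {3,6}:  v_{3} + v_{6} = 0  ⇒ sig = (2;())
  • {4,7}:  v_{4} + v_{7} = 0  ⇒ sig = (2;())
  • {1,2}:  v_{1} + v_{2} = v_{9}  ⇒ sig = (2;(1))
  • {1,5}:  v_{1} + v_{5} = v_{2}  ⇒ sig = (2;(1))
  • {1,8}:  v_{1} + v_{8} = v_{3}  ⇒ sig = (2;(1))
  • {1,9}:  v_{1} + v_{9} = v_{6}  ⇒ sig = (2;(1))
  • {2,10}:  v_{2} + v_{10} = v_{5}  ⇒ sig = (2;(1))
  • {3,9}:  v_{3} + v_{9} = v_{10}  ⇒ sig = (2;(1))
  • {3,10}:  v_{3} + v_{10} = v_{8}  ⇒ sig = (2;(1))
  • {6,8}:  v_{6} + v_{8} = v_{10}  ⇒ sig = (2;(1))
  • {6,10}:  v_{6} + v_{10} = v_{9}  ⇒ sig = (2;(1))
  • {9,10}:  v_{9} + v_{10} = v_{2}  ⇒ sig = (2;(1))
  • {5,6}:  v_{5} + v_{6} = v_{2} + v_{9}  ⇒ sig = (2;(1,1))
  • {2,3}:  v_{2} + v_{3} = 2·v_{10}  ⇒ sig = (2;(2))
  • {2,6}:  v_{2} + v_{6} = 2·v_{9}  ⇒ sig = (2;(2))
  • {5,9}:  v_{5} + v_{9} = 2·v_{2}  ⇒ sig = (2;(2))
  • {8,9}:  v_{8} + v_{9} = 2·v_{10}  ⇒ sig = (2;(2))
  • {2,8}:  v_{2} + v_{8} = 3·v_{10}  ⇒ sig = (2;(3))
  • {3,5}:  v_{3} + v_{5} = 3·v_{10}  ⇒ sig = (2;(3))
  • {5,8}:  v_{5} + v_{8} = 4·v_{10}  ⇒ sig = (2;(4))

Signatures (|P|; sorted positive RHS coefficients), sorted:
    (2;())
    (2;())
    (2;())
    (2;(1))
    (2;(1))
    (2;(1))
    (2;(1))
    (2;(1))
    (2;(1))
    (2;(1))
    (2;(1))
    (2;(1))
    (2;(1))
    (2;(1,1))
    (2;(2))
    (2;(2))
    (2;(2))
    (2;(2))
    (2;(3))
    (2;(3))
    (2;(4))


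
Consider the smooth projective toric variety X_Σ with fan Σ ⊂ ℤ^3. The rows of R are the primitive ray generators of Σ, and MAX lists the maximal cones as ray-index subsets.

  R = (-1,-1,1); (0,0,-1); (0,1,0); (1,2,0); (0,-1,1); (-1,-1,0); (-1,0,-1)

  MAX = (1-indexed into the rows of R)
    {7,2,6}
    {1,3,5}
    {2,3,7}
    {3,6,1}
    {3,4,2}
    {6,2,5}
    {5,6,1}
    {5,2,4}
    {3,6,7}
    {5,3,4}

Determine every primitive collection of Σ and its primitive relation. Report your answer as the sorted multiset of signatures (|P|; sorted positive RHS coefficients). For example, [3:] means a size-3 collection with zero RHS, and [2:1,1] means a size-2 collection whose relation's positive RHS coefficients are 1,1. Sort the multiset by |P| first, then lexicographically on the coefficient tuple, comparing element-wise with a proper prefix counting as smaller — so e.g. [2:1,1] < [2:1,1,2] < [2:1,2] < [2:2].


9 minimal non-faces of Δ(Σ) (on 7 rays):

  P = {1,2}:  v_{1} + v_{2} = v_{6}  →  sig = [2:1]
  P = {4,6}:  v_{4} + v_{6} = v_{3}  →  sig = [2:1]
  P = {5,7}:  v_{5} + v_{7} = v_{6}  →  sig = [2:1]
  P = {1,4}:  v_{1} + v_{4} = 2·v_{3} + v_{5}  →  sig = [2:1,2]
  P = {1,7}:  v_{1} + v_{7} = v_{3} + 2·v_{6}  →  sig = [2:1,2]
  P = {4,7}:  v_{4} + v_{7} = v_{2} + 2·v_{3}  →  sig = [2:1,2]
  P = {2,3,5}:  v_{2} + v_{3} + v_{5} = 0  →  sig = [3:]
  P = {2,3,6}:  v_{2} + v_{3} + v_{6} = v_{7}  →  sig = [3:1]
  P = {3,5,6}:  v_{3} + v_{5} + v_{6} = v_{1}  →  sig = [3:1]

Sorted signature multiset PRS(X):
    [2:1]
    [2:1]
    [2:1]
    [2:1,2]
    [2:1,2]
    [2:1,2]
    [3:]
    [3:1]
    [3:1]


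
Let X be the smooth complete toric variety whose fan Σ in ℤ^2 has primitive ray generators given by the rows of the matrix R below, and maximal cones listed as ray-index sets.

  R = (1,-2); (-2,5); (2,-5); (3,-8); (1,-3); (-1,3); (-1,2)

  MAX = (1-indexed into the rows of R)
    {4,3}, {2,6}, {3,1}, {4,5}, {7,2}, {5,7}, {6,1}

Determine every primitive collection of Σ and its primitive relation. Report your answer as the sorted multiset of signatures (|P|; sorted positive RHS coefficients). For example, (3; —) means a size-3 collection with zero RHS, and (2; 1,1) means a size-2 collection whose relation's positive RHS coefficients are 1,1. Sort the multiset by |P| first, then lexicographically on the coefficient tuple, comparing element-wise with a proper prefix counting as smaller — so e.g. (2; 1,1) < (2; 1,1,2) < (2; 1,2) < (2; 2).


Δ(Σ) — 7 vertices, 14 min non-faces:

  {1,7}:  v_{1} + v_{7} = 0 ; sig = (2; —)
  {2,3}:  v_{2} + v_{3} = 0 ; sig = (2; —)
  {5,6}:  v_{5} + v_{6} = 0 ; sig = (2; —)
  {1,2}:  v_{1} + v_{2} = v_{6} ; sig = (2; 1)
  {1,5}:  v_{1} + v_{5} = v_{3} ; sig = (2; 1)
  {2,4}:  v_{2} + v_{4} = v_{5} ; sig = (2; 1)
  {2,5}:  v_{2} + v_{5} = v_{7} ; sig = (2; 1)
  {3,5}:  v_{3} + v_{5} = v_{4} ; sig = (2; 1)
  {3,6}:  v_{3} + v_{6} = v_{1} ; sig = (2; 1)
  {3,7}:  v_{3} + v_{7} = v_{5} ; sig = (2; 1)
  {4,6}:  v_{4} + v_{6} = v_{3} ; sig = (2; 1)
  {6,7}:  v_{6} + v_{7} = v_{2} ; sig = (2; 1)
  {1,4}:  v_{1} + v_{4} = 2·v_{3} ; sig = (2; 2)
  {4,7}:  v_{4} + v_{7} = 2·v_{5} ; sig = (2; 2)

Signatures (|P|; sorted positive RHS coefficients), sorted:
{ (2; —) ×3,  (2; 1) ×9,  (2; 2) ×2 }


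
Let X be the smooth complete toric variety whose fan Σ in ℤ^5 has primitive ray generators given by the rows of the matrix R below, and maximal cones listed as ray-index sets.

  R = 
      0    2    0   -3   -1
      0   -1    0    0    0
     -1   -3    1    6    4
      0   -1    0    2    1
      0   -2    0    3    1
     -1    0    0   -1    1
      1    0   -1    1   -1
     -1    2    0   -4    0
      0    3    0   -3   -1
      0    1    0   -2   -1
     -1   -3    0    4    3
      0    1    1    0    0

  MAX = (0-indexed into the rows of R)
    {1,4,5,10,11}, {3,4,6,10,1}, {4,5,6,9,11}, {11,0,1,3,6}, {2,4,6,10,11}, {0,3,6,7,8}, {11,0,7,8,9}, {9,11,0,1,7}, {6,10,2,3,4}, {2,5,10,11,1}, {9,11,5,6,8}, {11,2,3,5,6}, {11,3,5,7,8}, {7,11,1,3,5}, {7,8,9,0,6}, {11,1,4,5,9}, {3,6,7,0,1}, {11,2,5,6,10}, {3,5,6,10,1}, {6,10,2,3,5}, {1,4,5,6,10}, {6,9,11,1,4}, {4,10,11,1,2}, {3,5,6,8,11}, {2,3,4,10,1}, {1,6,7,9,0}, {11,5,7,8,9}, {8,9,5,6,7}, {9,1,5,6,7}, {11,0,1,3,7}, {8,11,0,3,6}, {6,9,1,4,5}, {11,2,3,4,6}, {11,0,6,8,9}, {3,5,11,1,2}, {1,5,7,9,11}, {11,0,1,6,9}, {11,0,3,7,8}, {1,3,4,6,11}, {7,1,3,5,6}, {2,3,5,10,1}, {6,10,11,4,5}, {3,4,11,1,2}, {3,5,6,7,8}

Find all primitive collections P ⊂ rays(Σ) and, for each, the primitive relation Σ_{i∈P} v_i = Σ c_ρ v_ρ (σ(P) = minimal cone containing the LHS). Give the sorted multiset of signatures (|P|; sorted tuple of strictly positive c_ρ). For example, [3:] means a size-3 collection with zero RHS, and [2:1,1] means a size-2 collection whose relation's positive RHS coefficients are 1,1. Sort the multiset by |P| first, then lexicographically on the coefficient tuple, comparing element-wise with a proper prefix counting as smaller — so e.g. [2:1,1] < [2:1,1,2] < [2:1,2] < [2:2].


21 collections generate NE(X_Σ); each relation:

  P = {0,4}:  v_{0} + v_{4} = 0  ⟹  sig = [2:]
  P = {3,9}:  v_{3} + v_{9} = 0  ⟹  sig = [2:]
  P = {0,5}:  v_{0} + v_{5} = v_{7}  ⟹  sig = [2:1]
  P = {1,8}:  v_{1} + v_{8} = v_{0}  ⟹  sig = [2:1]
  P = {4,7}:  v_{4} + v_{7} = v_{5}  ⟹  sig = [2:1]
  P = {0,10}:  v_{0} + v_{10} = v_{3} + v_{5}  ⟹  sig = [2:1,1]
  P = {2,9}:  v_{2} + v_{9} = v_{10} + v_{11}  ⟹  sig = [2:1,1]
  P = {9,10}:  v_{9} + v_{10} = v_{4} + v_{5}  ⟹  sig = [2:1,1]
  P = {4,8}:  v_{4} + v_{8} = v_{5} + v_{6} + v_{11}  ⟹  sig = [2:1,1,1]
  P = {8,10}:  v_{8} + v_{10} = v_{3} + 2·v_{5} + v_{6} + v_{11}  ⟹  sig = [2:1,1,1,2]
  P = {0,2}:  v_{0} + v_{2} = 2·v_{3} + v_{5} + v_{11}  ⟹  sig = [2:1,1,2]
  P = {7,10}:  v_{7} + v_{10} = v_{3} + 2·v_{5}  ⟹  sig = [2:1,2]
  P = {2,7}:  v_{2} + v_{7} = 2·v_{3} + 2·v_{5} + v_{11}  ⟹  sig = [2:1,2,2]
  P = {2,8}:  v_{2} + v_{8} = 2·v_{3} + 2·v_{5} + v_{6} + 2·v_{11}  ⟹  sig = [2:1,2,2,2]
  P = {3,4,5}:  v_{3} + v_{4} + v_{5} = v_{10}  ⟹  sig = [3:1]
  P = {3,10,11}:  v_{3} + v_{10} + v_{11} = v_{2}  ⟹  sig = [3:1]
  P = {6,7,11}:  v_{6} + v_{7} + v_{11} = v_{8}  ⟹  sig = [3:1]
  P = {1,2,6}:  v_{1} + v_{2} + v_{6} = 2·v_{3} + v_{4}  ⟹  sig = [3:1,2]
  P = {2,4,5}:  v_{2} + v_{4} + v_{5} = 2·v_{10} + v_{11}  ⟹  sig = [3:1,2]
  P = {1,5,6,11}:  v_{1} + v_{5} + v_{6} + v_{11} = 0  ⟹  sig = [4:]
  P = {1,6,10,11}:  v_{1} + v_{6} + v_{10} + v_{11} = v_{3} + v_{4}  ⟹  sig = [4:1,1]

Hence PRS(X_Σ) =
[[2:], [2:], [2:1], [2:1], [2:1], [2:1,1], [2:1,1], [2:1,1], [2:1,1,1], [2:1,1,1,2], [2:1,1,2], [2:1,2], [2:1,2,2], [2:1,2,2,2], [3:1], [3:1], [3:1], [3:1,2], [3:1,2], [4:], [4:1,1]]


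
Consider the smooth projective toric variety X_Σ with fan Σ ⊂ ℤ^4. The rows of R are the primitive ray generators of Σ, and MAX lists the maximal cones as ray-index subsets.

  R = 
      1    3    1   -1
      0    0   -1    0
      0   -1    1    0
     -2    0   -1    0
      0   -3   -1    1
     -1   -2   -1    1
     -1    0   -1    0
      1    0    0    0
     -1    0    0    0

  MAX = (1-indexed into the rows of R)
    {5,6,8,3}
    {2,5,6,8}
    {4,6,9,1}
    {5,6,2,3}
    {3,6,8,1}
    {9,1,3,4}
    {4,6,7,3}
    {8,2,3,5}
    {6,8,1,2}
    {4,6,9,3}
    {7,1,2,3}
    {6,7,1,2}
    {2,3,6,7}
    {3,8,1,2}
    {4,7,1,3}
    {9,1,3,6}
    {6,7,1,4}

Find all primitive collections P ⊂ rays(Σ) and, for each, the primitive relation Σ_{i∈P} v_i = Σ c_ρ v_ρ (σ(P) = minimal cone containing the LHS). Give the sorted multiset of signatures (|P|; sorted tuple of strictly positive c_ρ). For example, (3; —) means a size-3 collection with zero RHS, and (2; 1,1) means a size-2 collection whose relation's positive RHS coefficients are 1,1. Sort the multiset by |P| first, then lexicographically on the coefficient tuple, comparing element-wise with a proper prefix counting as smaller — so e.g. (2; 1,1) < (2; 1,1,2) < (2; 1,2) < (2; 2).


Primitive collections (14):

  {8,9}:  v_{8} + v_{9} = 0  →  sig = (2; —)
  {1,5}:  v_{1} + v_{5} = v_{8}  →  sig = (2; 1)
  {2,9}:  v_{2} + v_{9} = v_{7}  →  sig = (2; 1)
  {4,8}:  v_{4} + v_{8} = v_{7}  →  sig = (2; 1)
  {7,8}:  v_{7} + v_{8} = v_{2}  →  sig = (2; 1)
  {7,9}:  v_{7} + v_{9} = v_{4}  →  sig = (2; 1)
  {5,9}:  v_{5} + v_{9} = v_{2} + v_{3} + v_{6}  →  sig = (2; 1,1,1)
  {4,5}:  v_{4} + v_{5} = v_{2} + v_{3} + v_{6} + v_{7}  →  sig = (2; 1,1,1,1)
  {5,7}:  v_{5} + v_{7} = 2·v_{2} + v_{3} + v_{6}  →  sig = (2; 1,1,2)
  {2,4}:  v_{2} + v_{4} = 2·v_{7}  →  sig = (2; 2)
  {1,2,3,6}:  v_{1} + v_{2} + v_{3} + v_{6} = 0  →  sig = (4; —)
  {1,3,6,7}:  v_{1} + v_{3} + v_{6} + v_{7} = v_{9}  →  sig = (4; 1)
  {2,3,6,8}:  v_{2} + v_{3} + v_{6} + v_{8} = v_{5}  →  sig = (4; 1)
  {1,3,4,6}:  v_{1} + v_{3} + v_{4} + v_{6} = 2·v_{9}  →  sig = (4; 2)

Signatures (|P|; sorted positive RHS coefficients), sorted:
    |P|=2: 10 collections, coeffs (), (1), (1), (1), (1), (1), (1,1,1), (1,1,1,1), (1,1,2), (2)
    |P|=4: 4 collections, coeffs (), (1), (1), (2)


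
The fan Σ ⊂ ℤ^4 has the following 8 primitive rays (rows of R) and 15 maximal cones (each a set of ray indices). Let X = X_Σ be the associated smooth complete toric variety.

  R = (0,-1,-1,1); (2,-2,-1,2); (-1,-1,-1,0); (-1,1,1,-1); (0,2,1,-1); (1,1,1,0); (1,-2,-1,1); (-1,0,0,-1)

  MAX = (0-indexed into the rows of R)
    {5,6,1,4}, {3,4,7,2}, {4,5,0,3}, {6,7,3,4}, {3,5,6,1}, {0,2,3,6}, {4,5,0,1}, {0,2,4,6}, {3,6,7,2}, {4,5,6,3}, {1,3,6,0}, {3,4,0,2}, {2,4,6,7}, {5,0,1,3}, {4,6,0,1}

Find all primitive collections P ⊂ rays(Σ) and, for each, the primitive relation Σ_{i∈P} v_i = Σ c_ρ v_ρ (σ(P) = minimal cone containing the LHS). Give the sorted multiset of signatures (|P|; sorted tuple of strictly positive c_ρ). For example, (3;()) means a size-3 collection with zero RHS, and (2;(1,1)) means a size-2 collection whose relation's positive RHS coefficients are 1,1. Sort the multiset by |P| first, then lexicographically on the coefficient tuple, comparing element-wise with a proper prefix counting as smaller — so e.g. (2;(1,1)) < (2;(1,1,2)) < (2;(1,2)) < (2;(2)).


The 9 primitive collections of Σ (r=8, n=4):

  P={2,5}:  v_{2} + v_{5} = 0  ⇒ sig = (2;())
  P={0,7}:  v_{0} + v_{7} = v_{2}  ⇒ sig = (2;(1))
  P={1,7}:  v_{1} + v_{7} = v_{6}  ⇒ sig = (2;(1))
  P={1,2}:  v_{1} + v_{2} = v_{0} + v_{6}  ⇒ sig = (2;(1,1))
  P={5,7}:  v_{5} + v_{7} = v_{3} + v_{4} + v_{6}  ⇒ sig = (2;(1,1,1))
  P={0,5,6}:  v_{0} + v_{5} + v_{6} = v_{1}  ⇒ sig = (3;(1))
  P={1,3,4}:  v_{1} + v_{3} + v_{4} = v_{5}  ⇒ sig = (3;(1))
  P={0,3,4,6}:  v_{0} + v_{3} + v_{4} + v_{6} = 0  ⇒ sig = (4;())
  P={2,3,4,6}:  v_{2} + v_{3} + v_{4} + v_{6} = v_{7}  ⇒ sig = (4;(1))

Hence PRS(X_Σ) =
{ (2;()),  (2;(1)) ×2,  (2;(1,1)),  (2;(1,1,1)),  (3;(1)) ×2,  (4;()),  (4;(1)) }


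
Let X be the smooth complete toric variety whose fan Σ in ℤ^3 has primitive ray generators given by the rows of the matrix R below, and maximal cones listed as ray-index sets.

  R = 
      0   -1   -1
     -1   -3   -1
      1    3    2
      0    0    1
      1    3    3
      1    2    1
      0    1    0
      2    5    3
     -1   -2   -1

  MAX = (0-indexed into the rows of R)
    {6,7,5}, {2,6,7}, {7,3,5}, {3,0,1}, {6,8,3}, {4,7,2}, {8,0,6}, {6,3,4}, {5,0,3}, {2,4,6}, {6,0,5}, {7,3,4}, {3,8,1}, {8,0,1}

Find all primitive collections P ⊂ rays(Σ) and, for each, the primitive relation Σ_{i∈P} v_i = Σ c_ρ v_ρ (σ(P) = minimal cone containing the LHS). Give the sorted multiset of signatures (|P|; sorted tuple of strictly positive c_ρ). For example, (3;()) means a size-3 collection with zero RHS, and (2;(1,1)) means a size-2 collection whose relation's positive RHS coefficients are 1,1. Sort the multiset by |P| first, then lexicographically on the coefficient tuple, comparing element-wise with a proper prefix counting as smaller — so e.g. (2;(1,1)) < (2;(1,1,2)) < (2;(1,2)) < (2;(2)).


20 collections generate NE(X_Σ); each relation:

  • {5,8}:  v_{5} + v_{8} = 0  ⟹  sig = (2;())
  • {0,2}:  v_{0} + v_{2} = v_{5}  ⟹  sig = (2;(1))
  • {1,2}:  v_{1} + v_{2} = v_{3}  ⟹  sig = (2;(1))
  • {1,6}:  v_{1} + v_{6} = v_{8}  ⟹  sig = (2;(1))
  • {2,3}:  v_{2} + v_{3} = v_{4}  ⟹  sig = (2;(1))
  • {2,5}:  v_{2} + v_{5} = v_{7}  ⟹  sig = (2;(1))
  • {7,8}:  v_{7} + v_{8} = v_{2}  ⟹  sig = (2;(1))
  • {0,4}:  v_{0} + v_{4} = v_{3} + v_{5}  ⟹  sig = (2;(1,1))
  • {1,5}:  v_{1} + v_{5} = v_{0} + v_{3}  ⟹  sig = (2;(1,1))
  • {1,7}:  v_{1} + v_{7} = v_{3} + v_{5}  ⟹  sig = (2;(1,1))
  • {2,8}:  v_{2} + v_{8} = v_{3} + v_{6}  ⟹  sig = (2;(1,1))
  • {4,5}:  v_{4} + v_{5} = v_{3} + v_{7}  ⟹  sig = (2;(1,1))
  • {4,8}:  v_{4} + v_{8} = 2·v_{3} + v_{6}  ⟹  sig = (2;(1,2))
  • {0,7}:  v_{0} + v_{7} = 2·v_{5}  ⟹  sig = (2;(2))
  • {1,4}:  v_{1} + v_{4} = 2·v_{3}  ⟹  sig = (2;(2))
  • {0,3,6}:  v_{0} + v_{3} + v_{6} = 0  ⟹  sig = (3;())
  • {0,3,8}:  v_{0} + v_{3} + v_{8} = v_{1}  ⟹  sig = (3;(1))
  • {3,5,6}:  v_{3} + v_{5} + v_{6} = v_{2}  ⟹  sig = (3;(1))
  • {3,6,7}:  v_{3} + v_{6} + v_{7} = 2·v_{2}  ⟹  sig = (3;(2))
  • {4,6,7}:  v_{4} + v_{6} + v_{7} = 3·v_{2}  ⟹  sig = (3;(3))

so the primitive-relation signature multiset is
{ (2;()),  (2;(1)) ×6,  (2;(1,1)) ×5,  (2;(1,2)),  (2;(2)) ×2,  (3;()),  (3;(1)) ×2,  (3;(2)),  (3;(3)) }


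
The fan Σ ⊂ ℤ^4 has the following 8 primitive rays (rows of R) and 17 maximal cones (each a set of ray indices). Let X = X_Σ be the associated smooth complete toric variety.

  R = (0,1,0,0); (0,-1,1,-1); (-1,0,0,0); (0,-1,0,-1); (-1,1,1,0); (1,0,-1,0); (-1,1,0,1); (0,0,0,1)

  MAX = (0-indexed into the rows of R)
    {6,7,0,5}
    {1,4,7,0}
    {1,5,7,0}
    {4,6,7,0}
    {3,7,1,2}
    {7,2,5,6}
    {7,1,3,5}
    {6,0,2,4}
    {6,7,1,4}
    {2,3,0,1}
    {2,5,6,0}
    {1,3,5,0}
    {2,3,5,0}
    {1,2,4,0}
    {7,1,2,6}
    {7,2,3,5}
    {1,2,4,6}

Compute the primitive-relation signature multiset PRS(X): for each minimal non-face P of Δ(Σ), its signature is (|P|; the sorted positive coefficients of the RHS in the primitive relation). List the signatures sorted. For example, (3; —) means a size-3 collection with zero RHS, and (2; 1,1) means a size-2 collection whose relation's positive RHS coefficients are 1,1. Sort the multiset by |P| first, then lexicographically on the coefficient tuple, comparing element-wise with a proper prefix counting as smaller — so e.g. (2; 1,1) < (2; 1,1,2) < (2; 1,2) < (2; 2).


Minimal non-faces — 9 found among 8 rays, 17 max cones:

  {3,6}:  v_{3} + v_{6} = v_{2} — sig = (2; 1)
  {4,5}:  v_{4} + v_{5} = v_{0} — sig = (2; 1)
  {3,4}:  v_{3} + v_{4} = v_{0} + v_{1} + v_{2} — sig = (2; 1,1,1)
  {0,3,7}:  v_{0} + v_{3} + v_{7} = 0 — sig = (3; —)
  {1,5,6}:  v_{1} + v_{5} + v_{6} = 0 — sig = (3; —)
  {0,1,6}:  v_{0} + v_{1} + v_{6} = v_{4} — sig = (3; 1)
  {0,2,7}:  v_{0} + v_{2} + v_{7} = v_{6} — sig = (3; 1)
  {1,2,5}:  v_{1} + v_{2} + v_{5} = v_{3} — sig = (3; 1)
  {2,4,7}:  v_{2} + v_{4} + v_{7} = v_{1} + 2·v_{6} — sig = (3; 1,2)

so the primitive-relation signature multiset is
[(2; 1), (2; 1), (2; 1,1,1), (3; —), (3; —), (3; 1), (3; 1), (3; 1), (3; 1,2)]


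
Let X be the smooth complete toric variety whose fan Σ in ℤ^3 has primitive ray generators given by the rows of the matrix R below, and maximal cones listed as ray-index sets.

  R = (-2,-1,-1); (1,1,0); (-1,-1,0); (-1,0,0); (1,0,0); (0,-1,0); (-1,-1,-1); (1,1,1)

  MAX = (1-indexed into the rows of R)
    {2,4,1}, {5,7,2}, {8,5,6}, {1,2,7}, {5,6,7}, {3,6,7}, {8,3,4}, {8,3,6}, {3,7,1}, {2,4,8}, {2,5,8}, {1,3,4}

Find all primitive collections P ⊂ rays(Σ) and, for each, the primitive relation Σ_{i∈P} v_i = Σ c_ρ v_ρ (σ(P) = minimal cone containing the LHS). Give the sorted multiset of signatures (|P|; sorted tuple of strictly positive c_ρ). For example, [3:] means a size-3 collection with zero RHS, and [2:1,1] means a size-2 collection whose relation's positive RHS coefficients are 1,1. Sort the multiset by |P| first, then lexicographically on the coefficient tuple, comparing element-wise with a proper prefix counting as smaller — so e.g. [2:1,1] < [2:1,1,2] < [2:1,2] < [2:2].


|primitive collections| = 10. Relations:

  P={2,3}:  v_{2} + v_{3} = 0  →  sig = [2:]
  P={4,5}:  v_{4} + v_{5} = 0  →  sig = [2:]
  P={7,8}:  v_{7} + v_{8} = 0  →  sig = [2:]
  P={1,5}:  v_{1} + v_{5} = v_{7}  →  sig = [2:1]
  P={1,8}:  v_{1} + v_{8} = v_{4}  →  sig = [2:1]
  P={2,6}:  v_{2} + v_{6} = v_{5}  →  sig = [2:1]
  P={3,5}:  v_{3} + v_{5} = v_{6}  →  sig = [2:1]
  P={4,6}:  v_{4} + v_{6} = v_{3}  →  sig = [2:1]
  P={4,7}:  v_{4} + v_{7} = v_{1}  →  sig = [2:1]
  P={1,6}:  v_{1} + v_{6} = v_{3} + v_{7}  →  sig = [2:1,1]

Signatures (|P|; sorted positive RHS coefficients), sorted:
    |P|=2: 10 collections, coeffs (), (), (), (1), (1), (1), (1), (1), (1), (1,1)
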